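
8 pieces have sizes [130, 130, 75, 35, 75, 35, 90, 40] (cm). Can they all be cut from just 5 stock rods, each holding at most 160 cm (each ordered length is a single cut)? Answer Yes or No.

Yes

A valid assignment using 5 stock rods:
  stock rod 1: 130 = 130
  stock rod 2: 130 = 130
  stock rod 3: 90 + 40 = 130
  stock rod 4: 75 + 75 = 150
  stock rod 5: 35 + 35 = 70
Every load is within 160 cm, so 5 stock rods suffice.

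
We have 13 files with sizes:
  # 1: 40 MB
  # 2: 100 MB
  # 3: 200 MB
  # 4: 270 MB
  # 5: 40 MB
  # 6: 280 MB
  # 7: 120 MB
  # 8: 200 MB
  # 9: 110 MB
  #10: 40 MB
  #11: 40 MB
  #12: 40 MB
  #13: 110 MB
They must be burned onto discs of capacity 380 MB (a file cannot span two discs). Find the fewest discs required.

5

Total = 280 + 270 + 200 + 200 + 120 + 110 + 110 + 100 + 40 + 40 + 40 + 40 + 40 = 1590 MB.
Lower bound: ⌈1590/380⌉ = 5 discs.
A packing using 5 discs:
  disc 1: 280 + 100 = 380
  disc 2: 270 + 110 = 380
  disc 3: 200 + 120 + 40 = 360
  disc 4: 200 + 110 + 40 = 350
  disc 5: 40 + 40 + 40 = 120
This matches the lower bound, so 5 is optimal.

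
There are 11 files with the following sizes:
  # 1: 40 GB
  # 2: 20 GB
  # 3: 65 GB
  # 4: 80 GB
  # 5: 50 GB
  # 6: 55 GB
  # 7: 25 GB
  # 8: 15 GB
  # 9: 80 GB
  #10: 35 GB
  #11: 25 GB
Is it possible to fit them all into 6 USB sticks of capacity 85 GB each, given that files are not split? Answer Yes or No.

A valid assignment using 6 USB sticks:
  USB stick 1: 80 = 80
  USB stick 2: 80 = 80
  USB stick 3: 65 + 20 = 85
  USB stick 4: 55 + 25 = 80
  USB stick 5: 50 + 35 = 85
  USB stick 6: 40 + 25 + 15 = 80
Every load is within 85 GB, so 6 USB sticks suffice.

Yes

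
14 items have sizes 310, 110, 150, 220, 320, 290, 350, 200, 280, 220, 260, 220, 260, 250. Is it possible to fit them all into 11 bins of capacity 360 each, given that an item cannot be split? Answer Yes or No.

Total = 3440; ⌈3440/360⌉ = 10.
12 items each exceed half the capacity and cannot share a bin, forcing at least 12 bins.
At least 12 bins are required, but only 11 are allowed.

No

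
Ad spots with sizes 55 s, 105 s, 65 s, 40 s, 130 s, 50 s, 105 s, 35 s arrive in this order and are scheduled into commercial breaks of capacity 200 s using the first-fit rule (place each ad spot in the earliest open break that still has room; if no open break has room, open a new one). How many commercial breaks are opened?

  55 → break 1 (new)  [load 55/200]
  105 → break 1  [load 160/200]
  65 → break 2 (new)  [load 65/200]
  40 → break 1  [load 200/200]
  130 → break 2  [load 195/200]
  50 → break 3 (new)  [load 50/200]
  105 → break 3  [load 155/200]
  35 → break 3  [load 190/200]
3 commercial breaks opened.

3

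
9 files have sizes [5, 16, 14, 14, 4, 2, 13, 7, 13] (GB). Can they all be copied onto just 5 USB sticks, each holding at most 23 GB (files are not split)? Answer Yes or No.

A valid assignment using 5 USB sticks:
  USB stick 1: 16 + 7 = 23
  USB stick 2: 14 + 5 + 4 = 23
  USB stick 3: 14 + 2 = 16
  USB stick 4: 13 = 13
  USB stick 5: 13 = 13
Every load is within 23 GB, so 5 USB sticks suffice.

Yes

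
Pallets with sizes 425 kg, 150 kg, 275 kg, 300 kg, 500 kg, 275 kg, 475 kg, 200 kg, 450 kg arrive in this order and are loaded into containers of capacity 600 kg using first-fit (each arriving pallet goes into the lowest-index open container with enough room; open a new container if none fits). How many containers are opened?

  425 → container 1 (new)  [load 425/600]
  150 → container 1  [load 575/600]
  275 → container 2 (new)  [load 275/600]
  300 → container 2  [load 575/600]
  500 → container 3 (new)  [load 500/600]
  275 → container 4 (new)  [load 275/600]
  475 → container 5 (new)  [load 475/600]
  200 → container 4  [load 475/600]
  450 → container 6 (new)  [load 450/600]
6 containers opened.

6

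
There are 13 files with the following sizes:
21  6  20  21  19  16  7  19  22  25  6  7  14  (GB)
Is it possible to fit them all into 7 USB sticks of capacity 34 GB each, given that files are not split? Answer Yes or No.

No

Total = 203 GB; ⌈203/34⌉ = 6.
7 files each exceed half the capacity and cannot share a USB stick, forcing at least 7 USB sticks.
The bound of 7 does not rule out 7, but exhaustive search shows no assignment into 7 USB sticks of capacity 34 GB exists — the minimum is 8.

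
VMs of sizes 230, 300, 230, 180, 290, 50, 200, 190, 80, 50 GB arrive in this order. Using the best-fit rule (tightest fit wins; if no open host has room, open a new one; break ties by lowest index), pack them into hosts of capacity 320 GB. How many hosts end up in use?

  230 → host 1 (new)  [load 230/320]
  300 → host 2 (new)  [load 300/320]
  230 → host 3 (new)  [load 230/320]
  180 → host 4 (new)  [load 180/320]
  290 → host 5 (new)  [load 290/320]
  50 → host 1  [load 280/320]
  200 → host 6 (new)  [load 200/320]
  190 → host 7 (new)  [load 190/320]
  80 → host 3  [load 310/320]
  50 → host 6  [load 250/320]
7 hosts opened.

7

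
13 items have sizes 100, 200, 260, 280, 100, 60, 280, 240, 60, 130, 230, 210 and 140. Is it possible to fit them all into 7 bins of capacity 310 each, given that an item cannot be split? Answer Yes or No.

No

Total = 2290; ⌈2290/310⌉ = 8.
At least 8 bins are required, but only 7 are allowed.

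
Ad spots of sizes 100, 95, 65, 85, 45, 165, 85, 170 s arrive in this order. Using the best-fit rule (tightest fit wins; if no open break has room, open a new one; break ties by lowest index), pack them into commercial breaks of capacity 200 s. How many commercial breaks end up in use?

5

  100 → break 1 (new)  [load 100/200]
  95 → break 1  [load 195/200]
  65 → break 2 (new)  [load 65/200]
  85 → break 2  [load 150/200]
  45 → break 2  [load 195/200]
  165 → break 3 (new)  [load 165/200]
  85 → break 4 (new)  [load 85/200]
  170 → break 5 (new)  [load 170/200]
5 commercial breaks opened.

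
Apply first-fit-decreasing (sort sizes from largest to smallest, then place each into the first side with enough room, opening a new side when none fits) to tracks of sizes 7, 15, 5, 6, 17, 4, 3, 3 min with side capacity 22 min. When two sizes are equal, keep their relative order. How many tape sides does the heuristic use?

Sorted descending: 17, 15, 7, 6, 5, 4, 3, 3.
  17 → side 1 (new)  [load 17/22]
  15 → side 2 (new)  [load 15/22]
  7 → side 2  [load 22/22]
  6 → side 3 (new)  [load 6/22]
  5 → side 1  [load 22/22]
  4 → side 3  [load 10/22]
  3 → side 3  [load 13/22]
  3 → side 3  [load 16/22]
3 tape sides opened.

3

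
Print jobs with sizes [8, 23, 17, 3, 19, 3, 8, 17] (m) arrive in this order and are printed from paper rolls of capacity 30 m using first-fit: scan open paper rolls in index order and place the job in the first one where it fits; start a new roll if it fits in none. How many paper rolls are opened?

  8 → roll 1 (new)  [load 8/30]
  23 → roll 2 (new)  [load 23/30]
  17 → roll 1  [load 25/30]
  3 → roll 1  [load 28/30]
  19 → roll 3 (new)  [load 19/30]
  3 → roll 2  [load 26/30]
  8 → roll 3  [load 27/30]
  17 → roll 4 (new)  [load 17/30]
4 paper rolls opened.

4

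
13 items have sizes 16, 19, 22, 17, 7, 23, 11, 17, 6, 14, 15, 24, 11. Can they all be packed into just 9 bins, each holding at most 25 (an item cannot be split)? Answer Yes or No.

No

Total = 202; ⌈202/25⌉ = 9.
The bound of 9 does not rule out 9, but exhaustive search shows no assignment into 9 bins of capacity 25 exists — the minimum is 10.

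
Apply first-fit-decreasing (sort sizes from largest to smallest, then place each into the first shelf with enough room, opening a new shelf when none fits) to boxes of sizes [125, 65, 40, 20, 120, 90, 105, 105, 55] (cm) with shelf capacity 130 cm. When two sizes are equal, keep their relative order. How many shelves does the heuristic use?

Sorted descending: 125, 120, 105, 105, 90, 65, 55, 40, 20.
  125 → shelf 1 (new)  [load 125/130]
  120 → shelf 2 (new)  [load 120/130]
  105 → shelf 3 (new)  [load 105/130]
  105 → shelf 4 (new)  [load 105/130]
  90 → shelf 5 (new)  [load 90/130]
  65 → shelf 6 (new)  [load 65/130]
  55 → shelf 6  [load 120/130]
  40 → shelf 5  [load 130/130]
  20 → shelf 3  [load 125/130]
6 shelves opened.

6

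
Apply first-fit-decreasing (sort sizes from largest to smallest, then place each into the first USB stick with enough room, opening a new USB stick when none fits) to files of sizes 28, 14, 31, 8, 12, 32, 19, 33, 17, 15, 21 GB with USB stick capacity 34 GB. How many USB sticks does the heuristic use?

Sorted descending: 33, 32, 31, 28, 21, 19, 17, 15, 14, 12, 8.
  33 → USB stick 1 (new)  [load 33/34]
  32 → USB stick 2 (new)  [load 32/34]
  31 → USB stick 3 (new)  [load 31/34]
  28 → USB stick 4 (new)  [load 28/34]
  21 → USB stick 5 (new)  [load 21/34]
  19 → USB stick 6 (new)  [load 19/34]
  17 → USB stick 7 (new)  [load 17/34]
  15 → USB stick 6  [load 34/34]
  14 → USB stick 7  [load 31/34]
  12 → USB stick 5  [load 33/34]
  8 → USB stick 8 (new)  [load 8/34]
8 USB sticks opened.

8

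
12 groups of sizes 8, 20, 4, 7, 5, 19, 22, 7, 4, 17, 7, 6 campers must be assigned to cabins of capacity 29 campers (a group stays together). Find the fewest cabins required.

5

Total = 22 + 20 + 19 + 17 + 8 + 7 + 7 + 7 + 6 + 5 + 4 + 4 = 126 campers.
Lower bound: ⌈126/29⌉ = 5 cabins.
A packing using 5 cabins:
  cabin 1: 22 + 7 = 29
  cabin 2: 20 + 8 = 28
  cabin 3: 19 + 7 = 26
  cabin 4: 17 + 7 + 5 = 29
  cabin 5: 6 + 4 + 4 = 14
This matches the lower bound, so 5 is optimal.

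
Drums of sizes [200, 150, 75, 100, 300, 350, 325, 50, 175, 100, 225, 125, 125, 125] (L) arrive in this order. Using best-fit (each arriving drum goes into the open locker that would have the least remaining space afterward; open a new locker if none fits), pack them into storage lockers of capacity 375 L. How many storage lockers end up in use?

  200 → locker 1 (new)  [load 200/375]
  150 → locker 1  [load 350/375]
  75 → locker 2 (new)  [load 75/375]
  100 → locker 2  [load 175/375]
  300 → locker 3 (new)  [load 300/375]
  350 → locker 4 (new)  [load 350/375]
  325 → locker 5 (new)  [load 325/375]
  50 → locker 5  [load 375/375]
  175 → locker 2  [load 350/375]
  100 → locker 6 (new)  [load 100/375]
  225 → locker 6  [load 325/375]
  125 → locker 7 (new)  [load 125/375]
  125 → locker 7  [load 250/375]
  125 → locker 7  [load 375/375]
7 storage lockers opened.

7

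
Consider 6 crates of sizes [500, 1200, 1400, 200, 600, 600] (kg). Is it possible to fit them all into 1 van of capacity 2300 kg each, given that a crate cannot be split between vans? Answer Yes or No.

Total = 4500 kg; ⌈4500/2300⌉ = 2.
At least 2 vans are required, but only 1 is allowed.

No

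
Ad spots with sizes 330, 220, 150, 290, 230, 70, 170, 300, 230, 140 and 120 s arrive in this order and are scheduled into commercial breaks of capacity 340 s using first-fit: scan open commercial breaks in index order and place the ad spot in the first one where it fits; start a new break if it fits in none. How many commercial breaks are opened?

8

  330 → break 1 (new)  [load 330/340]
  220 → break 2 (new)  [load 220/340]
  150 → break 3 (new)  [load 150/340]
  290 → break 4 (new)  [load 290/340]
  230 → break 5 (new)  [load 230/340]
  70 → break 2  [load 290/340]
  170 → break 3  [load 320/340]
  300 → break 6 (new)  [load 300/340]
  230 → break 7 (new)  [load 230/340]
  140 → break 8 (new)  [load 140/340]
  120 → break 8  [load 260/340]
8 commercial breaks opened.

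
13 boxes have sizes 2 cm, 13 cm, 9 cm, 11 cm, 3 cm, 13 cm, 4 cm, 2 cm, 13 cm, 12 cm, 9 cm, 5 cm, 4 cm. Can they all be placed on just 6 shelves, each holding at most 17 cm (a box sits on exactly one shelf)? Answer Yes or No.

No

Total = 100 cm; ⌈100/17⌉ = 6.
7 boxes each exceed half the capacity and cannot share a shelf, forcing at least 7 shelves.
At least 7 shelves are required, but only 6 are allowed.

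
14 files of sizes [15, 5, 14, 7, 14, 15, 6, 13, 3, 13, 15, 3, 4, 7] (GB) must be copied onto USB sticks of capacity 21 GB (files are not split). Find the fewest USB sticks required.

Total = 15 + 15 + 15 + 14 + 14 + 13 + 13 + 7 + 7 + 6 + 5 + 4 + 3 + 3 = 134 GB.
Lower bound: ⌈134/21⌉ = 7 USB sticks.
A packing using 7 USB sticks:
  USB stick 1: 15 + 6 = 21
  USB stick 2: 15 + 5 = 20
  USB stick 3: 15 + 4 = 19
  USB stick 4: 14 + 7 = 21
  USB stick 5: 14 + 7 = 21
  USB stick 6: 13 + 3 + 3 = 19
  USB stick 7: 13 = 13
This matches the lower bound, so 7 is optimal.

7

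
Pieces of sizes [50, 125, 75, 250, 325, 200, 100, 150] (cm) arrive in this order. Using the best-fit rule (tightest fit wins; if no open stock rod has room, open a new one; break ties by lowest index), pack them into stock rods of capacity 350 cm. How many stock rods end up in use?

4

  50 → stock rod 1 (new)  [load 50/350]
  125 → stock rod 1  [load 175/350]
  75 → stock rod 1  [load 250/350]
  250 → stock rod 2 (new)  [load 250/350]
  325 → stock rod 3 (new)  [load 325/350]
  200 → stock rod 4 (new)  [load 200/350]
  100 → stock rod 1  [load 350/350]
  150 → stock rod 4  [load 350/350]
4 stock rods opened.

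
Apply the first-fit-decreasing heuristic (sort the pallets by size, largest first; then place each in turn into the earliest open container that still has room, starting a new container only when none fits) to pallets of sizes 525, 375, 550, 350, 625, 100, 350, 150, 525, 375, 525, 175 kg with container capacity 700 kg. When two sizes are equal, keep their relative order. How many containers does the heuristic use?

8

Sorted descending: 625, 550, 525, 525, 525, 375, 375, 350, 350, 175, 150, 100.
  625 → container 1 (new)  [load 625/700]
  550 → container 2 (new)  [load 550/700]
  525 → container 3 (new)  [load 525/700]
  525 → container 4 (new)  [load 525/700]
  525 → container 5 (new)  [load 525/700]
  375 → container 6 (new)  [load 375/700]
  375 → container 7 (new)  [load 375/700]
  350 → container 8 (new)  [load 350/700]
  350 → container 8  [load 700/700]
  175 → container 3  [load 700/700]
  150 → container 2  [load 700/700]
  100 → container 4  [load 625/700]
8 containers opened.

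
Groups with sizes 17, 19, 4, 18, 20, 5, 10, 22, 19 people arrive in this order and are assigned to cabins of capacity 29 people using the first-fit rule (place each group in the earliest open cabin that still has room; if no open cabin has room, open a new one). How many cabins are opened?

  17 → cabin 1 (new)  [load 17/29]
  19 → cabin 2 (new)  [load 19/29]
  4 → cabin 1  [load 21/29]
  18 → cabin 3 (new)  [load 18/29]
  20 → cabin 4 (new)  [load 20/29]
  5 → cabin 1  [load 26/29]
  10 → cabin 2  [load 29/29]
  22 → cabin 5 (new)  [load 22/29]
  19 → cabin 6 (new)  [load 19/29]
6 cabins opened.

6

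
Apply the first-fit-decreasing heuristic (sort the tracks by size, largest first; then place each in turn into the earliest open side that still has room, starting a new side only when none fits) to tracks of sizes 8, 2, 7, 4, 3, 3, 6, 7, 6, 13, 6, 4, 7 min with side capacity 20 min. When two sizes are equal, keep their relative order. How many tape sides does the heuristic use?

Sorted descending: 13, 8, 7, 7, 7, 6, 6, 6, 4, 4, 3, 3, 2.
  13 → side 1 (new)  [load 13/20]
  8 → side 2 (new)  [load 8/20]
  7 → side 1  [load 20/20]
  7 → side 2  [load 15/20]
  7 → side 3 (new)  [load 7/20]
  6 → side 3  [load 13/20]
  6 → side 3  [load 19/20]
  6 → side 4 (new)  [load 6/20]
  4 → side 2  [load 19/20]
  4 → side 4  [load 10/20]
  3 → side 4  [load 13/20]
  3 → side 4  [load 16/20]
  2 → side 4  [load 18/20]
4 tape sides opened.

4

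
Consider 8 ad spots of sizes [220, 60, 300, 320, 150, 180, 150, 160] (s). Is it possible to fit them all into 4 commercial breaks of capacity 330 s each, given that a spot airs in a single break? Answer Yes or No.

No

Total = 1540 s; ⌈1540/330⌉ = 5.
At least 5 commercial breaks are required, but only 4 are allowed.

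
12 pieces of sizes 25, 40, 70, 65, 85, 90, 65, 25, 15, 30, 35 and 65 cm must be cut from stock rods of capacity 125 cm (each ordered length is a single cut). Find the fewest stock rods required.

Total = 90 + 85 + 70 + 65 + 65 + 65 + 40 + 35 + 30 + 25 + 25 + 15 = 610 cm.
Lower bound: ⌈610/125⌉ = 5 stock rods.
Also, 6 pieces each exceed 125/2 cm, and no two of those can share a stock rod, so at least 6 stock rods are needed.
A packing using 6 stock rods:
  stock rod 1: 90 + 35 = 125
  stock rod 2: 85 + 40 = 125
  stock rod 3: 70 + 30 + 25 = 125
  stock rod 4: 65 + 25 + 15 = 105
  stock rod 5: 65 = 65
  stock rod 6: 65 = 65
This matches the lower bound, so 6 is optimal.

6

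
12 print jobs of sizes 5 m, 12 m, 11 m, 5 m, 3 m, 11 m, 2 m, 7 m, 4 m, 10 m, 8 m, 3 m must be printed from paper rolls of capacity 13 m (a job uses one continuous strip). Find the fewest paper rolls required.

Total = 12 + 11 + 11 + 10 + 8 + 7 + 5 + 5 + 4 + 3 + 3 + 2 = 81 m.
Lower bound: ⌈81/13⌉ = 7 paper rolls.
A packing using 7 paper rolls:
  roll 1: 12 = 12
  roll 2: 11 + 2 = 13
  roll 3: 11 = 11
  roll 4: 10 + 3 = 13
  roll 5: 8 + 5 = 13
  roll 6: 7 + 5 = 12
  roll 7: 4 + 3 = 7
This matches the lower bound, so 7 is optimal.

7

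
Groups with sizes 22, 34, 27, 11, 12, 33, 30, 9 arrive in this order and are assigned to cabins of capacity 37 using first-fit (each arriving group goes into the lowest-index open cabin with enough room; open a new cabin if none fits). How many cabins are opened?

6

  22 → cabin 1 (new)  [load 22/37]
  34 → cabin 2 (new)  [load 34/37]
  27 → cabin 3 (new)  [load 27/37]
  11 → cabin 1  [load 33/37]
  12 → cabin 4 (new)  [load 12/37]
  33 → cabin 5 (new)  [load 33/37]
  30 → cabin 6 (new)  [load 30/37]
  9 → cabin 3  [load 36/37]
6 cabins opened.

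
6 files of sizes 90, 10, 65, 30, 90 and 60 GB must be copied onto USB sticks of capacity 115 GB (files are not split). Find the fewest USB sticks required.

Total = 90 + 90 + 65 + 60 + 30 + 10 = 345 GB.
Lower bound: ⌈345/115⌉ = 3 USB sticks.
Also, 4 files each exceed 115/2 GB, and no two of those can share a USB stick, so at least 4 USB sticks are needed.
A packing using 4 USB sticks:
  USB stick 1: 90 + 10 = 100
  USB stick 2: 90 = 90
  USB stick 3: 65 + 30 = 95
  USB stick 4: 60 = 60
This matches the lower bound, so 4 is optimal.

4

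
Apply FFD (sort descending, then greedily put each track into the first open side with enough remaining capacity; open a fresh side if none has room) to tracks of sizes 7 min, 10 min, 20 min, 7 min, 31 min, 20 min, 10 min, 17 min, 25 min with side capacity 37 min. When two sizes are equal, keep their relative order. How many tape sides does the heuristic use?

Sorted descending: 31, 25, 20, 20, 17, 10, 10, 7, 7.
  31 → side 1 (new)  [load 31/37]
  25 → side 2 (new)  [load 25/37]
  20 → side 3 (new)  [load 20/37]
  20 → side 4 (new)  [load 20/37]
  17 → side 3  [load 37/37]
  10 → side 2  [load 35/37]
  10 → side 4  [load 30/37]
  7 → side 4  [load 37/37]
  7 → side 5 (new)  [load 7/37]
5 tape sides opened.

5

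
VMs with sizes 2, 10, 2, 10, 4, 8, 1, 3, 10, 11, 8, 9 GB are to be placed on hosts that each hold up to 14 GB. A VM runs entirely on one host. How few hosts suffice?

7

Total = 11 + 10 + 10 + 10 + 9 + 8 + 8 + 4 + 3 + 2 + 2 + 1 = 78 GB.
Lower bound: ⌈78/14⌉ = 6 hosts.
Also, 7 VMs each exceed 7 GB, and no two of those can share a host, so at least 7 hosts are needed.
A packing using 7 hosts:
  host 1: 11 + 3 = 14
  host 2: 10 + 4 = 14
  host 3: 10 + 2 + 2 = 14
  host 4: 10 + 1 = 11
  host 5: 9 = 9
  host 6: 8 = 8
  host 7: 8 = 8
This matches the lower bound, so 7 is optimal.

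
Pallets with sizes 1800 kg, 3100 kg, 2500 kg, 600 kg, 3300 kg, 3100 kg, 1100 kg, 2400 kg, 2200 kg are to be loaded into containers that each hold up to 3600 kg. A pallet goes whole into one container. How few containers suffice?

Total = 3300 + 3100 + 3100 + 2500 + 2400 + 2200 + 1800 + 1100 + 600 = 20100 kg.
Lower bound: ⌈20100/3600⌉ = 6 containers.
A packing using 7 containers:
  container 1: 3300 = 3300
  container 2: 3100 = 3100
  container 3: 3100 = 3100
  container 4: 2500 + 1100 = 3600
  container 5: 2400 + 600 = 3000
  container 6: 2200 = 2200
  container 7: 1800 = 1800
No arrangement into 6 containers stays within capacity, so 7 is optimal.

7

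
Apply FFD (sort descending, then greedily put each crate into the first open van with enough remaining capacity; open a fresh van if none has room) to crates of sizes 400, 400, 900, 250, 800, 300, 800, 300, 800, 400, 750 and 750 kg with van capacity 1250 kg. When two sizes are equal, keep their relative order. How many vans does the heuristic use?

6

Sorted descending: 900, 800, 800, 800, 750, 750, 400, 400, 400, 300, 300, 250.
  900 → van 1 (new)  [load 900/1250]
  800 → van 2 (new)  [load 800/1250]
  800 → van 3 (new)  [load 800/1250]
  800 → van 4 (new)  [load 800/1250]
  750 → van 5 (new)  [load 750/1250]
  750 → van 6 (new)  [load 750/1250]
  400 → van 2  [load 1200/1250]
  400 → van 3  [load 1200/1250]
  400 → van 4  [load 1200/1250]
  300 → van 1  [load 1200/1250]
  300 → van 5  [load 1050/1250]
  250 → van 6  [load 1000/1250]
6 vans opened.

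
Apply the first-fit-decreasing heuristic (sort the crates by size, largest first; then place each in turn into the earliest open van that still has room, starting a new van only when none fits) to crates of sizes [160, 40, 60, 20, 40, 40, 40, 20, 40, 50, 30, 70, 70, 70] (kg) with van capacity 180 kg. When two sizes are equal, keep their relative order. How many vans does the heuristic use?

5

Sorted descending: 160, 70, 70, 70, 60, 50, 40, 40, 40, 40, 40, 30, 20, 20.
  160 → van 1 (new)  [load 160/180]
  70 → van 2 (new)  [load 70/180]
  70 → van 2  [load 140/180]
  70 → van 3 (new)  [load 70/180]
  60 → van 3  [load 130/180]
  50 → van 3  [load 180/180]
  40 → van 2  [load 180/180]
  40 → van 4 (new)  [load 40/180]
  40 → van 4  [load 80/180]
  40 → van 4  [load 120/180]
  40 → van 4  [load 160/180]
  30 → van 5 (new)  [load 30/180]
  20 → van 1  [load 180/180]
  20 → van 4  [load 180/180]
5 vans opened.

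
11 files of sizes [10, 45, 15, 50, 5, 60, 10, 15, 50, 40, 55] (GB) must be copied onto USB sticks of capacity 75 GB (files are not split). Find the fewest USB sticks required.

6

Total = 60 + 55 + 50 + 50 + 45 + 40 + 15 + 15 + 10 + 10 + 5 = 355 GB.
Lower bound: ⌈355/75⌉ = 5 USB sticks.
Also, 6 files each exceed 75/2 GB, and no two of those can share a USB stick, so at least 6 USB sticks are needed.
A packing using 6 USB sticks:
  USB stick 1: 60 + 15 = 75
  USB stick 2: 55 + 15 + 5 = 75
  USB stick 3: 50 + 10 + 10 = 70
  USB stick 4: 50 = 50
  USB stick 5: 45 = 45
  USB stick 6: 40 = 40
This matches the lower bound, so 6 is optimal.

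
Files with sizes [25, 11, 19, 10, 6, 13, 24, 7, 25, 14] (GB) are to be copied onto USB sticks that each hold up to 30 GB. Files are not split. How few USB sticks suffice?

Total = 25 + 25 + 24 + 19 + 14 + 13 + 11 + 10 + 7 + 6 = 154 GB.
Lower bound: ⌈154/30⌉ = 6 USB sticks.
A packing using 6 USB sticks:
  USB stick 1: 25 = 25
  USB stick 2: 25 = 25
  USB stick 3: 24 + 6 = 30
  USB stick 4: 19 + 11 = 30
  USB stick 5: 14 + 13 = 27
  USB stick 6: 10 + 7 = 17
This matches the lower bound, so 6 is optimal.

6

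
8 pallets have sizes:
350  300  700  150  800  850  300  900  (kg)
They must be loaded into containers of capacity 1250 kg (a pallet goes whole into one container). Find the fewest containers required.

Total = 900 + 850 + 800 + 700 + 350 + 300 + 300 + 150 = 4350 kg.
Lower bound: ⌈4350/1250⌉ = 4 containers.
A packing using 4 containers:
  container 1: 900 + 350 = 1250
  container 2: 850 + 300 = 1150
  container 3: 800 + 300 + 150 = 1250
  container 4: 700 = 700
This matches the lower bound, so 4 is optimal.

4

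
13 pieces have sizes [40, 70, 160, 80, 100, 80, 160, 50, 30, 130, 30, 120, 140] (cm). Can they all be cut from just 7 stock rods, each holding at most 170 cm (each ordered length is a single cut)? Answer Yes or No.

Total = 1190 cm; ⌈1190/170⌉ = 7.
The bound of 7 does not rule out 7, but exhaustive search shows no assignment into 7 stock rods of capacity 170 cm exists — the minimum is 8.

No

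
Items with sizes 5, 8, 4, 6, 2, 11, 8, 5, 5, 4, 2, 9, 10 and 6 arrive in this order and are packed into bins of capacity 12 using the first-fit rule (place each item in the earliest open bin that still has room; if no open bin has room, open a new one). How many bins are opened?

8

  5 → bin 1 (new)  [load 5/12]
  8 → bin 2 (new)  [load 8/12]
  4 → bin 1  [load 9/12]
  6 → bin 3 (new)  [load 6/12]
  2 → bin 1  [load 11/12]
  11 → bin 4 (new)  [load 11/12]
  8 → bin 5 (new)  [load 8/12]
  5 → bin 3  [load 11/12]
  5 → bin 6 (new)  [load 5/12]
  4 → bin 2  [load 12/12]
  2 → bin 5  [load 10/12]
  9 → bin 7 (new)  [load 9/12]
  10 → bin 8 (new)  [load 10/12]
  6 → bin 6  [load 11/12]
8 bins opened.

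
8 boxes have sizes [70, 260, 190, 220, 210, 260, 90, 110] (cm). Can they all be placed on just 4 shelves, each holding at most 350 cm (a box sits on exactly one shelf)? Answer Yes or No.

No

Total = 1410 cm; ⌈1410/350⌉ = 5.
At least 5 shelves are required, but only 4 are allowed.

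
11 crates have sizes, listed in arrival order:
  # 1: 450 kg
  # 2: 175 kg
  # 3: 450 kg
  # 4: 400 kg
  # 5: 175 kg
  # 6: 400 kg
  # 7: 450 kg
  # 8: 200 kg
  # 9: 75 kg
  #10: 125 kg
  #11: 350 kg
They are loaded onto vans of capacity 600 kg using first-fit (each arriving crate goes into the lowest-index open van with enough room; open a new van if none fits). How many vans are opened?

6

  450 → van 1 (new)  [load 450/600]
  175 → van 2 (new)  [load 175/600]
  450 → van 3 (new)  [load 450/600]
  400 → van 2  [load 575/600]
  175 → van 4 (new)  [load 175/600]
  400 → van 4  [load 575/600]
  450 → van 5 (new)  [load 450/600]
  200 → van 6 (new)  [load 200/600]
  75 → van 1  [load 525/600]
  125 → van 3  [load 575/600]
  350 → van 6  [load 550/600]
6 vans opened.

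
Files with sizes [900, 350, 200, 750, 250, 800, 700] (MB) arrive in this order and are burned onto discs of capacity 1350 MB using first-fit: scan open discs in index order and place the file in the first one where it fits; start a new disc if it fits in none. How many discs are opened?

  900 → disc 1 (new)  [load 900/1350]
  350 → disc 1  [load 1250/1350]
  200 → disc 2 (new)  [load 200/1350]
  750 → disc 2  [load 950/1350]
  250 → disc 2  [load 1200/1350]
  800 → disc 3 (new)  [load 800/1350]
  700 → disc 4 (new)  [load 700/1350]
4 discs opened.

4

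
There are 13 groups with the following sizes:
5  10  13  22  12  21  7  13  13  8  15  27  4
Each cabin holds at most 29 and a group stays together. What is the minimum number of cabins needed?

Total = 27 + 22 + 21 + 15 + 13 + 13 + 13 + 12 + 10 + 8 + 7 + 5 + 4 = 170.
Lower bound: ⌈170/29⌉ = 6 cabins.
A packing using 6 cabins:
  cabin 1: 27 = 27
  cabin 2: 22 + 7 = 29
  cabin 3: 21 + 8 = 29
  cabin 4: 15 + 13 = 28
  cabin 5: 13 + 12 + 4 = 29
  cabin 6: 13 + 10 + 5 = 28
This matches the lower bound, so 6 is optimal.

6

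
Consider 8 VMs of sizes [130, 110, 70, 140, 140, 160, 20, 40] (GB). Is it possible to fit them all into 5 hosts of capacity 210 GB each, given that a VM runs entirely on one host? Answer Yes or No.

Yes

A valid assignment using 5 hosts:
  host 1: 160 + 40 = 200
  host 2: 140 + 70 = 210
  host 3: 140 + 20 = 160
  host 4: 130 = 130
  host 5: 110 = 110
Every load is within 210 GB, so 5 hosts suffice.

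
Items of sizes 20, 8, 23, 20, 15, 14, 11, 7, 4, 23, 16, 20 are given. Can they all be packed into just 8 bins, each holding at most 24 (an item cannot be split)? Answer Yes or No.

No

Total = 181; ⌈181/24⌉ = 8.
The bound of 8 does not rule out 8, but exhaustive search shows no assignment into 8 bins of capacity 24 exists — the minimum is 9.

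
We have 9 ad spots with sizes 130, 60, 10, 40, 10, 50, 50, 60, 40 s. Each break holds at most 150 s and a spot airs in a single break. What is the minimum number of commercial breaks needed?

3

Total = 130 + 60 + 60 + 50 + 50 + 40 + 40 + 10 + 10 = 450 s.
Lower bound: ⌈450/150⌉ = 3 commercial breaks.
A packing using 3 commercial breaks:
  break 1: 130 + 10 + 10 = 150
  break 2: 60 + 50 + 40 = 150
  break 3: 60 + 50 + 40 = 150
This matches the lower bound, so 3 is optimal.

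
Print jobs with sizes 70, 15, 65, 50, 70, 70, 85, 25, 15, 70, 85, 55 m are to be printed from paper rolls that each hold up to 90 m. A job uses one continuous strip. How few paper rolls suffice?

Total = 85 + 85 + 70 + 70 + 70 + 70 + 65 + 55 + 50 + 25 + 15 + 15 = 675 m.
Lower bound: ⌈675/90⌉ = 8 paper rolls.
Also, 9 print jobs each exceed 45 m, and no two of those can share a roll, so at least 9 paper rolls are needed.
A packing using 9 paper rolls:
  roll 1: 85 = 85
  roll 2: 85 = 85
  roll 3: 70 + 15 = 85
  roll 4: 70 + 15 = 85
  roll 5: 70 = 70
  roll 6: 70 = 70
  roll 7: 65 + 25 = 90
  roll 8: 55 = 55
  roll 9: 50 = 50
This matches the lower bound, so 9 is optimal.

9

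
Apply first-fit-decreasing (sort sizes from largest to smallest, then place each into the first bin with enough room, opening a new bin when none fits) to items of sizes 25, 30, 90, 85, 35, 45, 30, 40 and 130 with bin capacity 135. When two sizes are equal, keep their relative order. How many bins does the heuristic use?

Sorted descending: 130, 90, 85, 45, 40, 35, 30, 30, 25.
  130 → bin 1 (new)  [load 130/135]
  90 → bin 2 (new)  [load 90/135]
  85 → bin 3 (new)  [load 85/135]
  45 → bin 2  [load 135/135]
  40 → bin 3  [load 125/135]
  35 → bin 4 (new)  [load 35/135]
  30 → bin 4  [load 65/135]
  30 → bin 4  [load 95/135]
  25 → bin 4  [load 120/135]
4 bins opened.

4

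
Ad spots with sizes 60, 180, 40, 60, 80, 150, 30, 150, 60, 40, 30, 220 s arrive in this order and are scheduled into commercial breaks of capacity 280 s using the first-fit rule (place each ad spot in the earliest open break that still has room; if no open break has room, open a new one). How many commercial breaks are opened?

5

  60 → break 1 (new)  [load 60/280]
  180 → break 1  [load 240/280]
  40 → break 1  [load 280/280]
  60 → break 2 (new)  [load 60/280]
  80 → break 2  [load 140/280]
  150 → break 3 (new)  [load 150/280]
  30 → break 2  [load 170/280]
  150 → break 4 (new)  [load 150/280]
  60 → break 2  [load 230/280]
  40 → break 2  [load 270/280]
  30 → break 3  [load 180/280]
  220 → break 5 (new)  [load 220/280]
5 commercial breaks opened.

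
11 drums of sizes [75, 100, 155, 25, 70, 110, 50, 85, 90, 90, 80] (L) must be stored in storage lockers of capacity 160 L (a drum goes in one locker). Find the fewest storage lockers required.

7

Total = 155 + 110 + 100 + 90 + 90 + 85 + 80 + 75 + 70 + 50 + 25 = 930 L.
Lower bound: ⌈930/160⌉ = 6 storage lockers.
A packing using 7 storage lockers:
  locker 1: 155 = 155
  locker 2: 110 + 50 = 160
  locker 3: 100 + 25 = 125
  locker 4: 90 + 70 = 160
  locker 5: 90 = 90
  locker 6: 85 + 75 = 160
  locker 7: 80 = 80
No arrangement into 6 storage lockers stays within capacity, so 7 is optimal.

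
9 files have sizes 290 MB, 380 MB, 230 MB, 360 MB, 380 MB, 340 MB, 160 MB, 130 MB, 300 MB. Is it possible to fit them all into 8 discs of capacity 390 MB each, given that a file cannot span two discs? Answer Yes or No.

Yes

A valid assignment using 8 discs:
  disc 1: 380 = 380
  disc 2: 380 = 380
  disc 3: 360 = 360
  disc 4: 340 = 340
  disc 5: 300 = 300
  disc 6: 290 = 290
  disc 7: 230 + 160 = 390
  disc 8: 130 = 130
Every load is within 390 MB, so 8 discs suffice.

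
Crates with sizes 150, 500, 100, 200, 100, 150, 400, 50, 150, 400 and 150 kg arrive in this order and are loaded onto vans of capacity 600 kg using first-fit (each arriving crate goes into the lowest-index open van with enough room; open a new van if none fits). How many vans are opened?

5

  150 → van 1 (new)  [load 150/600]
  500 → van 2 (new)  [load 500/600]
  100 → van 1  [load 250/600]
  200 → van 1  [load 450/600]
  100 → van 1  [load 550/600]
  150 → van 3 (new)  [load 150/600]
  400 → van 3  [load 550/600]
  50 → van 1  [load 600/600]
  150 → van 4 (new)  [load 150/600]
  400 → van 4  [load 550/600]
  150 → van 5 (new)  [load 150/600]
5 vans opened.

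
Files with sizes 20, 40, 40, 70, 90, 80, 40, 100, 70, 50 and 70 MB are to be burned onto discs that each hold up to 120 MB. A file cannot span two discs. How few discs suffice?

6

Total = 100 + 90 + 80 + 70 + 70 + 70 + 50 + 40 + 40 + 40 + 20 = 670 MB.
Lower bound: ⌈670/120⌉ = 6 discs.
A packing using 6 discs:
  disc 1: 100 + 20 = 120
  disc 2: 90 = 90
  disc 3: 80 + 40 = 120
  disc 4: 70 + 50 = 120
  disc 5: 70 + 40 = 110
  disc 6: 70 + 40 = 110
This matches the lower bound, so 6 is optimal.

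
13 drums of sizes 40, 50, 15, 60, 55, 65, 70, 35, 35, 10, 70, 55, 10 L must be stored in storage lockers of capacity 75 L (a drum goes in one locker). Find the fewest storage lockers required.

Total = 70 + 70 + 65 + 60 + 55 + 55 + 50 + 40 + 35 + 35 + 15 + 10 + 10 = 570 L.
Lower bound: ⌈570/75⌉ = 8 storage lockers.
A packing using 9 storage lockers:
  locker 1: 70 = 70
  locker 2: 70 = 70
  locker 3: 65 + 10 = 75
  locker 4: 60 + 15 = 75
  locker 5: 55 + 10 = 65
  locker 6: 55 = 55
  locker 7: 50 = 50
  locker 8: 40 + 35 = 75
  locker 9: 35 = 35
No arrangement into 8 storage lockers stays within capacity, so 9 is optimal.

9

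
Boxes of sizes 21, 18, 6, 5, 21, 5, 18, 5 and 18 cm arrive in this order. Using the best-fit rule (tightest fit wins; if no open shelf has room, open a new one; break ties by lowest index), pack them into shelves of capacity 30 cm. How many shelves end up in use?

5

  21 → shelf 1 (new)  [load 21/30]
  18 → shelf 2 (new)  [load 18/30]
  6 → shelf 1  [load 27/30]
  5 → shelf 2  [load 23/30]
  21 → shelf 3 (new)  [load 21/30]
  5 → shelf 2  [load 28/30]
  18 → shelf 4 (new)  [load 18/30]
  5 → shelf 3  [load 26/30]
  18 → shelf 5 (new)  [load 18/30]
5 shelves opened.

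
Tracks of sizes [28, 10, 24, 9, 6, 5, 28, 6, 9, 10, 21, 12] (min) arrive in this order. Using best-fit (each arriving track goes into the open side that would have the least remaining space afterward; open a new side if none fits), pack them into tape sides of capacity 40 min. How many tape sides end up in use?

  28 → side 1 (new)  [load 28/40]
  10 → side 1  [load 38/40]
  24 → side 2 (new)  [load 24/40]
  9 → side 2  [load 33/40]
  6 → side 2  [load 39/40]
  5 → side 3 (new)  [load 5/40]
  28 → side 3  [load 33/40]
  6 → side 3  [load 39/40]
  9 → side 4 (new)  [load 9/40]
  10 → side 4  [load 19/40]
  21 → side 4  [load 40/40]
  12 → side 5 (new)  [load 12/40]
5 tape sides opened.

5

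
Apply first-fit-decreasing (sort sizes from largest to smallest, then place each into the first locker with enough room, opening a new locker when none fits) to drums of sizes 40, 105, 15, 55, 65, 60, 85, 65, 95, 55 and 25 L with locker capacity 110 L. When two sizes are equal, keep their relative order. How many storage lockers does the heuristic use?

7

Sorted descending: 105, 95, 85, 65, 65, 60, 55, 55, 40, 25, 15.
  105 → locker 1 (new)  [load 105/110]
  95 → locker 2 (new)  [load 95/110]
  85 → locker 3 (new)  [load 85/110]
  65 → locker 4 (new)  [load 65/110]
  65 → locker 5 (new)  [load 65/110]
  60 → locker 6 (new)  [load 60/110]
  55 → locker 7 (new)  [load 55/110]
  55 → locker 7  [load 110/110]
  40 → locker 4  [load 105/110]
  25 → locker 3  [load 110/110]
  15 → locker 2  [load 110/110]
7 storage lockers opened.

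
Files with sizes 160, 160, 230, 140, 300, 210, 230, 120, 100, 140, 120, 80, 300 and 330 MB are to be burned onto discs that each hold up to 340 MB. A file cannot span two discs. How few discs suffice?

Total = 330 + 300 + 300 + 230 + 230 + 210 + 160 + 160 + 140 + 140 + 120 + 120 + 100 + 80 = 2620 MB.
Lower bound: ⌈2620/340⌉ = 8 discs.
A packing using 9 discs:
  disc 1: 330 = 330
  disc 2: 300 = 300
  disc 3: 300 = 300
  disc 4: 230 + 100 = 330
  disc 5: 230 + 80 = 310
  disc 6: 210 + 120 = 330
  disc 7: 160 + 160 = 320
  disc 8: 140 + 140 = 280
  disc 9: 120 = 120
No arrangement into 8 discs stays within capacity, so 9 is optimal.

9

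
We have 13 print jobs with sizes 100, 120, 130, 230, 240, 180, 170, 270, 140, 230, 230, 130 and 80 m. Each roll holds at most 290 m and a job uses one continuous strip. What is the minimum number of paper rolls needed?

Total = 270 + 240 + 230 + 230 + 230 + 180 + 170 + 140 + 130 + 130 + 120 + 100 + 80 = 2250 m.
Lower bound: ⌈2250/290⌉ = 8 paper rolls.
A packing using 9 paper rolls:
  roll 1: 270 = 270
  roll 2: 240 = 240
  roll 3: 230 = 230
  roll 4: 230 = 230
  roll 5: 230 = 230
  roll 6: 180 + 100 = 280
  roll 7: 170 + 120 = 290
  roll 8: 140 + 130 = 270
  roll 9: 130 + 80 = 210
No arrangement into 8 paper rolls stays within capacity, so 9 is optimal.

9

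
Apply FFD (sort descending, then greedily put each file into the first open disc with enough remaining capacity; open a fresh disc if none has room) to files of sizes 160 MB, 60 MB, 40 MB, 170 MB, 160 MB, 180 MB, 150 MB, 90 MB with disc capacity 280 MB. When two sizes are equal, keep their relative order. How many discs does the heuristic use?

Sorted descending: 180, 170, 160, 160, 150, 90, 60, 40.
  180 → disc 1 (new)  [load 180/280]
  170 → disc 2 (new)  [load 170/280]
  160 → disc 3 (new)  [load 160/280]
  160 → disc 4 (new)  [load 160/280]
  150 → disc 5 (new)  [load 150/280]
  90 → disc 1  [load 270/280]
  60 → disc 2  [load 230/280]
  40 → disc 2  [load 270/280]
5 discs opened.

5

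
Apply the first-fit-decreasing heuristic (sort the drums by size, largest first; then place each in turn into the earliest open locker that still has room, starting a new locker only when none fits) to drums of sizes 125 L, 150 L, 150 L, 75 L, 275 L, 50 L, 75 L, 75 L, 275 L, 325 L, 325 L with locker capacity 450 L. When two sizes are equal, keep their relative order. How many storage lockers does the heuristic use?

Sorted descending: 325, 325, 275, 275, 150, 150, 125, 75, 75, 75, 50.
  325 → locker 1 (new)  [load 325/450]
  325 → locker 2 (new)  [load 325/450]
  275 → locker 3 (new)  [load 275/450]
  275 → locker 4 (new)  [load 275/450]
  150 → locker 3  [load 425/450]
  150 → locker 4  [load 425/450]
  125 → locker 1  [load 450/450]
  75 → locker 2  [load 400/450]
  75 → locker 5 (new)  [load 75/450]
  75 → locker 5  [load 150/450]
  50 → locker 2  [load 450/450]
5 storage lockers opened.

5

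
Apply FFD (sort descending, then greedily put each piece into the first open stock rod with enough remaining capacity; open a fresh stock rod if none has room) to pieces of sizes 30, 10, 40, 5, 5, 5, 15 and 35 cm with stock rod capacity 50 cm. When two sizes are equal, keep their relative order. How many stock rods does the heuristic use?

Sorted descending: 40, 35, 30, 15, 10, 5, 5, 5.
  40 → stock rod 1 (new)  [load 40/50]
  35 → stock rod 2 (new)  [load 35/50]
  30 → stock rod 3 (new)  [load 30/50]
  15 → stock rod 2  [load 50/50]
  10 → stock rod 1  [load 50/50]
  5 → stock rod 3  [load 35/50]
  5 → stock rod 3  [load 40/50]
  5 → stock rod 3  [load 45/50]
3 stock rods opened.

3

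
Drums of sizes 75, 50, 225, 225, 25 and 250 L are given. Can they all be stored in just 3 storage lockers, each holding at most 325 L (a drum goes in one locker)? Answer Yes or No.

Yes

A valid assignment using 3 storage lockers:
  locker 1: 250 + 75 = 325
  locker 2: 225 + 50 + 25 = 300
  locker 3: 225 = 225
Every load is within 325 L, so 3 storage lockers suffice.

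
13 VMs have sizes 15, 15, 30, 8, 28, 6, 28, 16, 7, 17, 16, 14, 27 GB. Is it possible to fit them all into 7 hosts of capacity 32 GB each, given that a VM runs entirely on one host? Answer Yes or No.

No

Total = 227 GB; ⌈227/32⌉ = 8.
At least 8 hosts are required, but only 7 are allowed.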